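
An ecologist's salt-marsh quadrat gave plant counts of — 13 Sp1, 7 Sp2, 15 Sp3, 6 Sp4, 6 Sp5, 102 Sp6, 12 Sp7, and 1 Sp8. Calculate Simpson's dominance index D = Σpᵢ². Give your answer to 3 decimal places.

0.422

Total N = 13+7+15+6+6+102+12+1 = 162, so the proportions are 0.08025, 0.04321, 0.09259, 0.03704, 0.03704, 0.62963, 0.07407, 0.00617 (working shown to 5 dp, full precision carried).
D = 0.08025² + 0.04321² + 0.09259² + 0.03704² + 0.03704² + 0.62963² + 0.07407² + 0.00617² = 0.00644 + 0.00187 + 0.00857 + 0.00137 + 0.00137 + 0.39643 + 0.00549 + 0.00004 = 0.42158.
To 3 decimal places, D = 0.422.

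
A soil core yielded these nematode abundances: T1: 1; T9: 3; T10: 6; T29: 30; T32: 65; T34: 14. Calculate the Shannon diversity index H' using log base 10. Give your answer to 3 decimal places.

Total N = 1+3+6+30+65+14 = 119, so the proportions are 0.0084, 0.02521, 0.05042, 0.2521, 0.54622, 0.11765 (working shown to 5 dp, full precision carried).
Each pᵢ log₁₀ pᵢ term: 0.0084×(-2.07555)=-0.01744, 0.02521×(-1.59843)=-0.04030, 0.05042×(-1.29740)=-0.06541, 0.2521×(-0.59843)=-0.15086, 0.54622×(-0.26263)=-0.14346, 0.11765×(-0.92942)=-0.10934.
Sum = -0.52682, so H' = 0.527.

0.527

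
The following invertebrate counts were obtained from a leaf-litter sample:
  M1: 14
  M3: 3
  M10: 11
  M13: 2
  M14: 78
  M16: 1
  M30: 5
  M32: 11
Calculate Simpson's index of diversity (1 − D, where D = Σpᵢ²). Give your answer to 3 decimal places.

0.580

Total N = 14+3+11+2+78+1+5+11 = 125, so the proportions are 0.112, 0.024, 0.088, 0.016, 0.624, 0.008, 0.04, 0.088 (working shown to 5 dp, full precision carried).
D = 0.112² + 0.024² + 0.088² + 0.016² + 0.624² + 0.008² + 0.04² + 0.088² = 0.01254 + 0.00058 + 0.00774 + 0.00026 + 0.38938 + 0.00006 + 0.00160 + 0.00774 = 0.41990.
So 1 − D = 0.58010, i.e. 0.580 to 3 decimal places.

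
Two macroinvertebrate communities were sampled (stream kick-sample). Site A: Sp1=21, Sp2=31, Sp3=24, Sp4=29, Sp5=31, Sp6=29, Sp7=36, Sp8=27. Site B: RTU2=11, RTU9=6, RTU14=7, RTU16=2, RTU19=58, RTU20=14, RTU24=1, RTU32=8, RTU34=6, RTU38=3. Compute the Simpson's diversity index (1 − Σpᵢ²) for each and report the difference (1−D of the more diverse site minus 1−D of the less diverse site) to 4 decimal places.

0.1605

Site A: N=228, proportions 0.092105, 0.135965, 0.105263, 0.127193, 0.135965, 0.127193, 0.157895, 0.118421, giving 1−D = 0.872153 (working shown to 6 dp, full precision carried).
Site B: N=116, proportions 0.094828, 0.051724, 0.060345, 0.017241, 0.5, 0.12069, 0.008621, 0.068966, 0.051724, 0.025862, giving 1−D = 0.711653.
Difference = |0.872153 − 0.711653| = 0.160500, i.e. 0.1605 to 4 decimal places.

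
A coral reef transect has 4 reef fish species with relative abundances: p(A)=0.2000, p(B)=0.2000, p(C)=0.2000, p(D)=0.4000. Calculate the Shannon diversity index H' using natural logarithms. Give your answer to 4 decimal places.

Each pᵢ ln pᵢ term (working shown to 6 dp, full precision carried): 0.2×(-1.609438)=-0.321888, 0.2×(-1.609438)=-0.321888, 0.2×(-1.609438)=-0.321888, 0.4×(-0.916291)=-0.366516.
Sum = -1.332179, so H' = 1.3322.

1.3322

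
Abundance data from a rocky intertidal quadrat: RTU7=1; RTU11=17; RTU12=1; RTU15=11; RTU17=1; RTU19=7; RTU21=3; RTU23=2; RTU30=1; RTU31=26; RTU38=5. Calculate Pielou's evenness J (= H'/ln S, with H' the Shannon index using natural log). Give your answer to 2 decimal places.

Total N = 1+17+1+11+1+7+3+2+1+26+5 = 75, so the proportions are 0.0133, 0.2267, 0.0133, 0.1467, 0.0133, 0.0933, 0.04, 0.0267, 0.0133, 0.3467, 0.0667 (working shown to 4 dp, full precision carried).
H' = −Σ pᵢ ln pᵢ = −((-0.0576) + (-0.3364) + (-0.0576) + (-0.2815) + (-0.0576) + (-0.2213) + (-0.1288) + (-0.0966) + (-0.0576) + (-0.3673) + (-0.1805)) = 1.8428.
With S = 11 species, ln S = 2.3979, so J = 1.8428/2.3979 = 0.7685, i.e. 0.77 to 2 decimal places.

0.77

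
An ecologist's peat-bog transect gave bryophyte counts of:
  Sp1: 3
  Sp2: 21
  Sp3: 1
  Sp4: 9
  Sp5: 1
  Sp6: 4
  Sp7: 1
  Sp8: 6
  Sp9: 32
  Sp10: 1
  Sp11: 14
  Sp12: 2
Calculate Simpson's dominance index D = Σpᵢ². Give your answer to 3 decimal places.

Total N = 3+21+1+9+1+4+1+6+32+1+14+2 = 95, so the proportions are 0.03158, 0.22105, 0.01053, 0.09474, 0.01053, 0.04211, 0.01053, 0.06316, 0.33684, 0.01053, 0.14737, 0.02105 (working shown to 5 dp, full precision carried).
D = 0.03158² + 0.22105² + 0.01053² + 0.09474² + 0.01053² + 0.04211² + 0.01053² + 0.06316² + 0.33684² + 0.01053² + 0.14737² + 0.02105² = 0.00100 + 0.04886 + 0.00011 + 0.00898 + 0.00011 + 0.00177 + 0.00011 + 0.00399 + 0.11346 + 0.00011 + 0.02172 + 0.00044 = 0.20066.
To 3 decimal places, D = 0.201.

0.201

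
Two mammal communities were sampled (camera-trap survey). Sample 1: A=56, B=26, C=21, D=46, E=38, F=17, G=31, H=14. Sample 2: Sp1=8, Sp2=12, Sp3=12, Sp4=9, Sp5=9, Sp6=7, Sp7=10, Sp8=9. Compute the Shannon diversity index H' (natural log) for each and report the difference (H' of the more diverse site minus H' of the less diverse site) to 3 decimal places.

Sample 1: N=249, proportions 0.2249, 0.10442, 0.08434, 0.18474, 0.15261, 0.06827, 0.1245, 0.05622, giving H' = 1.98341 (working shown to 5 dp, full precision carried).
Sample 2: N=76, proportions 0.10526, 0.15789, 0.15789, 0.11842, 0.11842, 0.09211, 0.13158, 0.11842, giving H' = 2.06434.
Difference = |1.98341 − 2.06434| = 0.08093, i.e. 0.081 to 3 decimal places.

0.081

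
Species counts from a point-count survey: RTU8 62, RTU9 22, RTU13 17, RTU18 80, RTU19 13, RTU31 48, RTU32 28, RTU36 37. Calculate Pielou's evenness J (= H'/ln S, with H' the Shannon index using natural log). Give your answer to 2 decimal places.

0.92

Total N = 62+22+17+80+13+48+28+37 = 307, so the proportions are 0.202, 0.0717, 0.0554, 0.2606, 0.0423, 0.1564, 0.0912, 0.1205 (working shown to 4 dp, full precision carried).
H' = −Σ pᵢ ln pᵢ = −((-0.3231) + (-0.1889) + (-0.1602) + (-0.3504) + (-0.1339) + (-0.2901) + (-0.2184) + (-0.2550)) = 1.9201.
With S = 8 species, ln S = 2.0794, so J = 1.9201/2.0794 = 0.9234, i.e. 0.92 to 2 decimal places.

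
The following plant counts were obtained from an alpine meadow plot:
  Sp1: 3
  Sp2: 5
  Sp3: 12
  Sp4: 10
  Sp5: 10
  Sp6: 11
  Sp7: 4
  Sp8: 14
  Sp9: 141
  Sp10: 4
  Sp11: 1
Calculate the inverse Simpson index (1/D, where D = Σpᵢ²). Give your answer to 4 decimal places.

2.2430

Total N = 3+5+12+10+10+11+4+14+141+4+1 = 215, so the proportions are 0.0139535, 0.0232558, 0.055814, 0.0465116, 0.0465116, 0.0511628, 0.0186047, 0.0651163, 0.655814, 0.0186047, 0.0046512 (working shown to 7 dp, full precision carried).
D = 0.0139535² + 0.0232558² + 0.055814² + 0.0465116² + 0.0465116² + 0.0511628² + 0.0186047² + 0.0651163² + 0.655814² + 0.0186047² + 0.0046512² = 0.0001947 + 0.0005408 + 0.0031152 + 0.0021633 + 0.0021633 + 0.0026176 + 0.0003461 + 0.0042401 + 0.4300919 + 0.0003461 + 0.0000216 = 0.4458410.
So 1/D = 2.242952, i.e. 2.2430 to 4 decimal places.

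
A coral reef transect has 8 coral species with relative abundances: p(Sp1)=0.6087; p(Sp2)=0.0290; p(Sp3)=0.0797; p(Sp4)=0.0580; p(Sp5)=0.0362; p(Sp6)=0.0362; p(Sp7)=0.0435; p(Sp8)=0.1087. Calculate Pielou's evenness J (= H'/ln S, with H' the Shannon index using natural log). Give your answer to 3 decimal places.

0.668

H' = −Σ pᵢ ln pᵢ = −((-0.30218) + (-0.10267) + (-0.20160) + (-0.16514) + (-0.12014) + (-0.12014) + (-0.13637) + (-0.24122)) = 1.38946 (working shown to 5 dp, full precision carried).
With S = 8 species, ln S = 2.07944, so J = 1.38946/2.07944 = 0.66819, i.e. 0.668 to 3 decimal places.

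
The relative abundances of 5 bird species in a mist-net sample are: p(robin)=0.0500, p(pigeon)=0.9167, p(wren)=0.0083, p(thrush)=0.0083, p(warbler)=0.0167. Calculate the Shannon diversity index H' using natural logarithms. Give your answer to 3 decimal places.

0.377

Each pᵢ ln pᵢ term (working shown to 5 dp, full precision carried): 0.05×(-2.99573)=-0.14979, 0.9167×(-0.08698)=-0.07973, 0.0083×(-4.79150)=-0.03977, 0.0083×(-4.79150)=-0.03977, 0.0167×(-4.09235)=-0.06834.
Sum = -0.37740, so H' = 0.377.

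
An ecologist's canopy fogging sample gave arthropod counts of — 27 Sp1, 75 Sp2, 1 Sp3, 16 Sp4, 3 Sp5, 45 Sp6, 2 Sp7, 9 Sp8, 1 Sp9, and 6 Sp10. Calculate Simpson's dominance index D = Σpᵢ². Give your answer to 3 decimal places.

Total N = 27+75+1+16+3+45+2+9+1+6 = 185, so the proportions are 0.14595, 0.40541, 0.00541, 0.08649, 0.01622, 0.24324, 0.01081, 0.04865, 0.00541, 0.03243 (working shown to 5 dp, full precision carried).
D = 0.14595² + 0.40541² + 0.00541² + 0.08649² + 0.01622² + 0.24324² + 0.01081² + 0.04865² + 0.00541² + 0.03243² = 0.02130 + 0.16435 + 0.00003 + 0.00748 + 0.00026 + 0.05917 + 0.00012 + 0.00237 + 0.00003 + 0.00105 = 0.25616.
To 3 decimal places, D = 0.256.

0.256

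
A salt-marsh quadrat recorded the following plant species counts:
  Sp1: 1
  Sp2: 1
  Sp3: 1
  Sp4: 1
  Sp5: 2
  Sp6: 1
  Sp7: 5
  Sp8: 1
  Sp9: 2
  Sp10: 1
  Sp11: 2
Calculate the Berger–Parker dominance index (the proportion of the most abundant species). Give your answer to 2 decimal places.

0.28

Total N = 1+1+1+1+2+1+5+1+2+1+2 = 18, so the proportions are 0.0556, 0.0556, 0.0556, 0.0556, 0.1111, 0.0556, 0.2778, 0.0556, 0.1111, 0.0556, 0.1111 (working shown to 4 dp, full precision carried).
The largest proportion is 0.2778, i.e. d = 0.28 to 2 decimal places.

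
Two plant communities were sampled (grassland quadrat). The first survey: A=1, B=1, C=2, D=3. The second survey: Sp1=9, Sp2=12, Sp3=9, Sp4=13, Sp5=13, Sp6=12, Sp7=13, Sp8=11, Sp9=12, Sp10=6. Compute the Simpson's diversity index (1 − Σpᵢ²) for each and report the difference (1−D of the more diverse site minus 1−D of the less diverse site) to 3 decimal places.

0.202

The first survey: N=7, proportions 0.1428571, 0.1428571, 0.2857143, 0.4285714, giving 1−D = 0.6938776 (working shown to 7 dp, full precision carried).
The second survey: N=110, proportions 0.0818182, 0.1090909, 0.0818182, 0.1181818, 0.1181818, 0.1090909, 0.1181818, 0.1, 0.1090909, 0.0545455, giving 1−D = 0.8960331.
Difference = |0.6938776 − 0.8960331| = 0.2021555, i.e. 0.202 to 3 decimal places.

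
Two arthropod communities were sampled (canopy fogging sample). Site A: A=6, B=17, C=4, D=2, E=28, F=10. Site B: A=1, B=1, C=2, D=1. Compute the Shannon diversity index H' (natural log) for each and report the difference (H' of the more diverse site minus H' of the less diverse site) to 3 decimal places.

0.153

Site A: N=67, proportions 0.089552, 0.253731, 0.059701, 0.029851, 0.41791, 0.149254, giving H' = 1.485674 (working shown to 6 dp, full precision carried).
Site B: N=5, proportions 0.2, 0.2, 0.4, 0.2, giving H' = 1.332179.
Difference = |1.485674 − 1.332179| = 0.153495, i.e. 0.153 to 3 decimal places.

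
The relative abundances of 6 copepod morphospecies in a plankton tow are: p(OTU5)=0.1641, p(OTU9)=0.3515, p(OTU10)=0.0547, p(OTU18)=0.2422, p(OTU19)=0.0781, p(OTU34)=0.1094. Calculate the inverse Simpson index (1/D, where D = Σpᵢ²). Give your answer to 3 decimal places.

4.344

D = 0.1641² + 0.3515² + 0.0547² + 0.2422² + 0.0781² + 0.1094² = 0.0269288 + 0.1235522 + 0.0029921 + 0.0586608 + 0.0060996 + 0.0119684 = 0.2302020 (working shown to 7 dp, full precision carried).
So 1/D = 4.34401, i.e. 4.344 to 3 decimal places.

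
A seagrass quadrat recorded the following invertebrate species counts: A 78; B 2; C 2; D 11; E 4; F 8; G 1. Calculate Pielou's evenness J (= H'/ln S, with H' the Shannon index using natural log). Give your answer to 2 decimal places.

Total N = 78+2+2+11+4+8+1 = 106, so the proportions are 0.7358, 0.0189, 0.0189, 0.1038, 0.0377, 0.0755, 0.0094 (working shown to 4 dp, full precision carried).
H' = −Σ pᵢ ln pᵢ = −((-0.2257) + (-0.0749) + (-0.0749) + (-0.2351) + (-0.1237) + (-0.1950) + (-0.0440)) = 0.9733.
With S = 7 species, ln S = 1.9459, so J = 0.9733/1.9459 = 0.5002, i.e. 0.50 to 2 decimal places.

0.50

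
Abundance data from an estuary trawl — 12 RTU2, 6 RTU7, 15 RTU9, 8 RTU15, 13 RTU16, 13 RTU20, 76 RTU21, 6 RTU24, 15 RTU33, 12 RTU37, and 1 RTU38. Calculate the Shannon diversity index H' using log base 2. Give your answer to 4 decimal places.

Total N = 12+6+15+8+13+13+76+6+15+12+1 = 177, so the proportions are 0.067797, 0.033898, 0.084746, 0.045198, 0.073446, 0.073446, 0.429379, 0.033898, 0.084746, 0.067797, 0.00565 (working shown to 6 dp, full precision carried).
Each pᵢ log₂ pᵢ term: 0.067797×(-3.882643)=-0.263230, 0.033898×(-4.882643)=-0.165513, 0.084746×(-3.560715)=-0.301756, 0.045198×(-4.467606)=-0.201926, 0.073446×(-3.767166)=-0.276684, 0.073446×(-3.767166)=-0.276684, 0.429379×(-1.219678)=-0.523704, 0.033898×(-4.882643)=-0.165513, 0.084746×(-3.560715)=-0.301756, 0.067797×(-3.882643)=-0.263230, 0.00565×(-7.467606)=-0.042190.
Sum = -2.782186, so H' = 2.7822.

2.7822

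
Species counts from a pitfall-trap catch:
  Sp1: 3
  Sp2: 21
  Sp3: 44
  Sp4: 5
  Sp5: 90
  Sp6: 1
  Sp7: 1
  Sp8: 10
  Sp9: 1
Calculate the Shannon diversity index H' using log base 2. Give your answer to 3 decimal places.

Total N = 3+21+44+5+90+1+1+10+1 = 176, so the proportions are 0.01705, 0.11932, 0.25, 0.02841, 0.51136, 0.00568, 0.00568, 0.05682, 0.00568 (working shown to 5 dp, full precision carried).
Each pᵢ log₂ pᵢ term: 0.01705×(-5.87447)=-0.10013, 0.11932×(-3.06711)=-0.36596, 0.25×(-2.00000)=-0.50000, 0.02841×(-5.13750)=-0.14595, 0.51136×(-0.96758)=-0.49478, 0.00568×(-7.45943)=-0.04238, 0.00568×(-7.45943)=-0.04238, 0.05682×(-4.13750)=-0.23509, 0.00568×(-7.45943)=-0.04238.
Sum = -1.96907, so H' = 1.969.

1.969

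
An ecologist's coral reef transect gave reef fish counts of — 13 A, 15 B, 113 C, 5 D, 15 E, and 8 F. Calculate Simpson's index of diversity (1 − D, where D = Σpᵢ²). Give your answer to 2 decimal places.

Total N = 13+15+113+5+15+8 = 169, so the proportions are 0.0769, 0.0888, 0.6686, 0.0296, 0.0888, 0.0473 (working shown to 4 dp, full precision carried).
D = 0.0769² + 0.0888² + 0.6686² + 0.0296² + 0.0888² + 0.0473² = 0.0059 + 0.0079 + 0.4471 + 0.0009 + 0.0079 + 0.0022 = 0.4719.
So 1 − D = 0.5281, i.e. 0.53 to 2 decimal places.

0.53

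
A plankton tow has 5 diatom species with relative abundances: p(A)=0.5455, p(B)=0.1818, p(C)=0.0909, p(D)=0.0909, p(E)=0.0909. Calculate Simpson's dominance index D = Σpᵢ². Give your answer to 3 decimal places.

D = 0.5455² + 0.1818² + 0.0909² + 0.0909² + 0.0909² = 0.29757 + 0.03305 + 0.00826 + 0.00826 + 0.00826 = 0.35541 (working shown to 5 dp, full precision carried).
To 3 decimal places, D = 0.355.

0.355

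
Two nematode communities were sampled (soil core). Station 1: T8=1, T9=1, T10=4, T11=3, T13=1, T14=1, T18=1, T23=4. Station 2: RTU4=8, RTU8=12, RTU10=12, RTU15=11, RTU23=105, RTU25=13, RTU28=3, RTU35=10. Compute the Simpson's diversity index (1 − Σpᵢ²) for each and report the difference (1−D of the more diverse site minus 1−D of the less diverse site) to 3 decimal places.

0.209

Station 1: N=16, proportions 0.0625, 0.0625, 0.25, 0.1875, 0.0625, 0.0625, 0.0625, 0.25, giving 1−D = 0.820312 (working shown to 6 dp, full precision carried).
Station 2: N=174, proportions 0.045977, 0.068966, 0.068966, 0.063218, 0.603448, 0.074713, 0.017241, 0.057471, giving 1−D = 0.611045.
Difference = |0.820312 − 0.611045| = 0.209267, i.e. 0.209 to 3 decimal places.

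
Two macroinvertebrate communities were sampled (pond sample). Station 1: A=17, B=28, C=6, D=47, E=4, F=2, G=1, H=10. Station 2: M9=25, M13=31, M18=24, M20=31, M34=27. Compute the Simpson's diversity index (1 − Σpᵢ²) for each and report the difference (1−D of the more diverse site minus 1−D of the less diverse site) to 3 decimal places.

0.058

Station 1: N=115, proportions 0.14783, 0.24348, 0.05217, 0.4087, 0.03478, 0.01739, 0.0087, 0.08696, giving 1−D = 0.73996 (working shown to 5 dp, full precision carried).
Station 2: N=138, proportions 0.18116, 0.22464, 0.17391, 0.22464, 0.19565, giving 1−D = 0.79773.
Difference = |0.73996 − 0.79773| = 0.05777, i.e. 0.058 to 3 decimal places.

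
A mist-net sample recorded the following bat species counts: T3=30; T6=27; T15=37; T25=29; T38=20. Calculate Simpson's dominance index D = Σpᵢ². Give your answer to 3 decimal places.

0.207

Total N = 30+27+37+29+20 = 143, so the proportions are 0.20979, 0.18881, 0.25874, 0.2028, 0.13986 (working shown to 5 dp, full precision carried).
D = 0.20979² + 0.18881² + 0.25874² + 0.2028² + 0.13986² = 0.04401 + 0.03565 + 0.06695 + 0.04113 + 0.01956 = 0.20730.
To 3 decimal places, D = 0.207.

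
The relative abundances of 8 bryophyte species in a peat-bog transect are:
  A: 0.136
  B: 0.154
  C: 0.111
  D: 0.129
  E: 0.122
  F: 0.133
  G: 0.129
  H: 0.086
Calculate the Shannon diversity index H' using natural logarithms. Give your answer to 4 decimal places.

2.0678

Each pᵢ ln pᵢ term (working shown to 6 dp, full precision carried): 0.136×(-1.995100)=-0.271334, 0.154×(-1.870803)=-0.288104, 0.111×(-2.198225)=-0.244003, 0.129×(-2.047943)=-0.264185, 0.122×(-2.103734)=-0.256656, 0.133×(-2.017406)=-0.268315, 0.129×(-2.047943)=-0.264185, 0.086×(-2.453408)=-0.210993.
Sum = -2.067773, so H' = 2.0678.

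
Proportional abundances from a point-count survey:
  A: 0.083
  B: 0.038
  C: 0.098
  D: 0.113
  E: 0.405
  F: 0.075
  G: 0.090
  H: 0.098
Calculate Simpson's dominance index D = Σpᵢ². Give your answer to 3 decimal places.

0.218

D = 0.083² + 0.038² + 0.098² + 0.113² + 0.405² + 0.075² + 0.09² + 0.098² = 0.00689 + 0.00144 + 0.00960 + 0.01277 + 0.16403 + 0.00562 + 0.00810 + 0.00960 = 0.21806 (working shown to 5 dp, full precision carried).
To 3 decimal places, D = 0.218.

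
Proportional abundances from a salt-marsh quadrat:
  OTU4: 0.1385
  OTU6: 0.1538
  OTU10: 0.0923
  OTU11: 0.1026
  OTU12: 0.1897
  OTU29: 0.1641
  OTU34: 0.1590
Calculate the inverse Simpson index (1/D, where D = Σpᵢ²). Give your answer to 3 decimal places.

D = 0.1385² + 0.1538² + 0.0923² + 0.1026² + 0.1897² + 0.1641² + 0.159² = 0.0191823 + 0.0236544 + 0.0085193 + 0.0105268 + 0.0359861 + 0.0269288 + 0.0252810 = 0.1500786 (working shown to 7 dp, full precision carried).
So 1/D = 6.66317, i.e. 6.663 to 3 decimal places.

6.663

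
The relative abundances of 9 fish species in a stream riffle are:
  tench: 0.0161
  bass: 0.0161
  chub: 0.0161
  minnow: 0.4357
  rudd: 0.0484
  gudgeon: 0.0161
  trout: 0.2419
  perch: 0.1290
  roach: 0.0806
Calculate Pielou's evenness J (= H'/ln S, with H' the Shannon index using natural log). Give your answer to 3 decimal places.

0.721

H' = −Σ pᵢ ln pᵢ = −((-0.06648) + (-0.06648) + (-0.06648) + (-0.36198) + (-0.14657) + (-0.06648) + (-0.34331) + (-0.26418) + (-0.20297)) = 1.58492 (working shown to 5 dp, full precision carried).
With S = 9 species, ln S = 2.19722, so J = 1.58492/2.19722 = 0.72133, i.e. 0.721 to 3 decimal places.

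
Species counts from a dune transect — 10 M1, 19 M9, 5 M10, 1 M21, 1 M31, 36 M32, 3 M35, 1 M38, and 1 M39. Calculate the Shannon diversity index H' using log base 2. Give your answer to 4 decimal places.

Total N = 10+19+5+1+1+36+3+1+1 = 77, so the proportions are 0.12987, 0.246753, 0.064935, 0.012987, 0.012987, 0.467532, 0.038961, 0.012987, 0.012987 (working shown to 6 dp, full precision carried).
Each pᵢ log₂ pᵢ term: 0.12987×(-2.944858)=-0.382449, 0.246753×(-2.018859)=-0.498160, 0.064935×(-3.944858)=-0.256160, 0.012987×(-6.266787)=-0.081387, 0.012987×(-6.266787)=-0.081387, 0.467532×(-1.096862)=-0.512818, 0.038961×(-4.681824)=-0.182409, 0.012987×(-6.266787)=-0.081387, 0.012987×(-6.266787)=-0.081387.
Sum = -2.157543, so H' = 2.1575.

2.1575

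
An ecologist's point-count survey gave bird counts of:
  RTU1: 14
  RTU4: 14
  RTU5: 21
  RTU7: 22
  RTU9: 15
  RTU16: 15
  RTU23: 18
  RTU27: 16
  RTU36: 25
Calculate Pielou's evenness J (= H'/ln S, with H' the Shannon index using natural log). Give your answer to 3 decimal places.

Total N = 14+14+21+22+15+15+18+16+25 = 160, so the proportions are 0.0875, 0.0875, 0.13125, 0.1375, 0.09375, 0.09375, 0.1125, 0.1, 0.15625 (working shown to 5 dp, full precision carried).
H' = −Σ pᵢ ln pᵢ = −((-0.21316) + (-0.21316) + (-0.26652) + (-0.27282) + (-0.22192) + (-0.22192) + (-0.24579) + (-0.23026) + (-0.29005)) = 2.17559.
With S = 9 species, ln S = 2.19722, so J = 2.17559/2.19722 = 0.99015, i.e. 0.990 to 3 decimal places.

0.990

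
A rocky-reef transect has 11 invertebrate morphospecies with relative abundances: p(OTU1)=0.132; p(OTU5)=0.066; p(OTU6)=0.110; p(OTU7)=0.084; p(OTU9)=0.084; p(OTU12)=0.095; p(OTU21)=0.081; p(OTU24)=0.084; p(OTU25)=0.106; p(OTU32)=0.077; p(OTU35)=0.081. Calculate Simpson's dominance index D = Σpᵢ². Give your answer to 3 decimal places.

0.094

D = 0.132² + 0.066² + 0.11² + 0.084² + 0.084² + 0.095² + 0.081² + 0.084² + 0.106² + 0.077² + 0.081² = 0.01742 + 0.00436 + 0.01210 + 0.00706 + 0.00706 + 0.00903 + 0.00656 + 0.00706 + 0.01124 + 0.00593 + 0.00656 = 0.09436 (working shown to 5 dp, full precision carried).
To 3 decimal places, D = 0.094.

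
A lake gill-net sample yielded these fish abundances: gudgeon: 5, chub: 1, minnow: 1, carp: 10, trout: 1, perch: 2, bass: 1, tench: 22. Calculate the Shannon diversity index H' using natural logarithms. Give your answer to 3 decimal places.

1.425

Total N = 5+1+1+10+1+2+1+22 = 43, so the proportions are 0.11628, 0.02326, 0.02326, 0.23256, 0.02326, 0.04651, 0.02326, 0.51163 (working shown to 5 dp, full precision carried).
Each pᵢ ln pᵢ term: 0.11628×(-2.15176)=-0.25020, 0.02326×(-3.76120)=-0.08747, 0.02326×(-3.76120)=-0.08747, 0.23256×(-1.45862)=-0.33921, 0.02326×(-3.76120)=-0.08747, 0.04651×(-3.06805)=-0.14270, 0.02326×(-3.76120)=-0.08747, 0.51163×(-0.67016)=-0.34287.
Sum = -1.42487, so H' = 1.425.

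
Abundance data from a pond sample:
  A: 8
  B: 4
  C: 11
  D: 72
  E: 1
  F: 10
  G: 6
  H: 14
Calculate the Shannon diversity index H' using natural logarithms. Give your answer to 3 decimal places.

1.446

Total N = 8+4+11+72+1+10+6+14 = 126, so the proportions are 0.06349, 0.03175, 0.0873, 0.57143, 0.00794, 0.07937, 0.04762, 0.11111 (working shown to 5 dp, full precision carried).
Each pᵢ ln pᵢ term: 0.06349×(-2.75684)=-0.17504, 0.03175×(-3.44999)=-0.10952, 0.0873×(-2.43839)=-0.21288, 0.57143×(-0.55962)=-0.31978, 0.00794×(-4.83628)=-0.03838, 0.07937×(-2.53370)=-0.20109, 0.04762×(-3.04452)=-0.14498, 0.11111×(-2.19722)=-0.24414.
Sum = -1.44580, so H' = 1.446.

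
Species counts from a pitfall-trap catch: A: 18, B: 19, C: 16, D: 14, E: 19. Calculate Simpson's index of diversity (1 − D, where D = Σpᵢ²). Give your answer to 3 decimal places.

Total N = 18+19+16+14+19 = 86, so the proportions are 0.2093, 0.22093, 0.18605, 0.16279, 0.22093 (working shown to 5 dp, full precision carried).
D = 0.2093² + 0.22093² + 0.18605² + 0.16279² + 0.22093² = 0.04381 + 0.04881 + 0.03461 + 0.02650 + 0.04881 = 0.20254.
So 1 − D = 0.79746, i.e. 0.797 to 3 decimal places.

0.797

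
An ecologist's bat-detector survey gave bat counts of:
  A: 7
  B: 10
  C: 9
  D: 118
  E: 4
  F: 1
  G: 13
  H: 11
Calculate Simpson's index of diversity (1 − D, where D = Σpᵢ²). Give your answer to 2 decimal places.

Total N = 7+10+9+118+4+1+13+11 = 173, so the proportions are 0.0405, 0.0578, 0.052, 0.6821, 0.0231, 0.0058, 0.0751, 0.0636 (working shown to 4 dp, full precision carried).
D = 0.0405² + 0.0578² + 0.052² + 0.6821² + 0.0231² + 0.0058² + 0.0751² + 0.0636² = 0.0016 + 0.0033 + 0.0027 + 0.4652 + 0.0005 + 0.0000 + 0.0056 + 0.0040 = 0.4832.
So 1 − D = 0.5168, i.e. 0.52 to 2 decimal places.

0.52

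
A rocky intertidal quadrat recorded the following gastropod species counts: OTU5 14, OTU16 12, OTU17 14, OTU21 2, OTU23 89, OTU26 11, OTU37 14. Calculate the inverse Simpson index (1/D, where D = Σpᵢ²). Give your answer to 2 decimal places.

2.77

Total N = 14+12+14+2+89+11+14 = 156, so the proportions are 0.08974, 0.07692, 0.08974, 0.01282, 0.57051, 0.07051, 0.08974 (working shown to 5 dp, full precision carried).
D = 0.08974² + 0.07692² + 0.08974² + 0.01282² + 0.57051² + 0.07051² + 0.08974² = 0.00805 + 0.00592 + 0.00805 + 0.00016 + 0.32548 + 0.00497 + 0.00805 = 0.36070.
So 1/D = 2.7724, i.e. 2.77 to 2 decimal places.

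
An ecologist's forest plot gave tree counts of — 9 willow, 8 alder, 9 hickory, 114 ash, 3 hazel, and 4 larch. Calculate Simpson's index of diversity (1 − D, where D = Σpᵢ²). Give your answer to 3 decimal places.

0.387

Total N = 9+8+9+114+3+4 = 147, so the proportions are 0.06122, 0.05442, 0.06122, 0.77551, 0.02041, 0.02721 (working shown to 5 dp, full precision carried).
D = 0.06122² + 0.05442² + 0.06122² + 0.77551² + 0.02041² + 0.02721² = 0.00375 + 0.00296 + 0.00375 + 0.60142 + 0.00042 + 0.00074 = 0.61303.
So 1 − D = 0.38697, i.e. 0.387 to 3 decimal places.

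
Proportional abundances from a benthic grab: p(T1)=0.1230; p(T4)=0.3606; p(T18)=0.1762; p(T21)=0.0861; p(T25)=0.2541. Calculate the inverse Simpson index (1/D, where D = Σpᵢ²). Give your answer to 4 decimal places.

4.0292

D = 0.123² + 0.3606² + 0.1762² + 0.0861² + 0.2541² = 0.01512900 + 0.13003236 + 0.03104644 + 0.00741321 + 0.06456681 = 0.24818782 (working shown to 8 dp, full precision carried).
So 1/D = 4.029207, i.e. 4.0292 to 4 decimal places.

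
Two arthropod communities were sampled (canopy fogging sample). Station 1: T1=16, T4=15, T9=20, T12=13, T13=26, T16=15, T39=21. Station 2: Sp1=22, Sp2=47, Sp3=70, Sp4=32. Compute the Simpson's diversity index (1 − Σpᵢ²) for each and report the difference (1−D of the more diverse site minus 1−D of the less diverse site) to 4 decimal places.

Station 1: N=126, proportions 0.126984, 0.119048, 0.15873, 0.103175, 0.206349, 0.119048, 0.166667, giving 1−D = 0.849332 (working shown to 6 dp, full precision carried).
Station 2: N=171, proportions 0.128655, 0.274854, 0.409357, 0.187135, giving 1−D = 0.705311.
Difference = |0.849332 − 0.705311| = 0.144021, i.e. 0.1440 to 4 decimal places.

0.1440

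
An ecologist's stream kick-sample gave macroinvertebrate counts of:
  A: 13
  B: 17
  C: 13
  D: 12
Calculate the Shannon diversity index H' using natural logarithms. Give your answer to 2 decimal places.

Total N = 13+17+13+12 = 55, so the proportions are 0.2364, 0.3091, 0.2364, 0.2182 (working shown to 4 dp, full precision carried).
Each pᵢ ln pᵢ term: 0.2364×(-1.4424)=-0.3409, 0.3091×(-1.1741)=-0.3629, 0.2364×(-1.4424)=-0.3409, 0.2182×(-1.5224)=-0.3322.
Sum = -1.3769, so H' = 1.38.

1.38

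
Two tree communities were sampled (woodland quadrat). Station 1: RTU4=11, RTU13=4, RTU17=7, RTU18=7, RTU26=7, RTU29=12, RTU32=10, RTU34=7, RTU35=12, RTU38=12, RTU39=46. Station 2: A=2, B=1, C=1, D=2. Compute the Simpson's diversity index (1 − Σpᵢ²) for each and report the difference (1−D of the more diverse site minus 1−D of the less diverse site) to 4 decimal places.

0.1142

Station 1: N=135, proportions 0.081481, 0.02963, 0.051852, 0.051852, 0.051852, 0.088889, 0.074074, 0.051852, 0.088889, 0.088889, 0.340741, giving 1−D = 0.836433 (working shown to 6 dp, full precision carried).
Station 2: N=6, proportions 0.333333, 0.166667, 0.166667, 0.333333, giving 1−D = 0.722222.
Difference = |0.836433 − 0.722222| = 0.114211, i.e. 0.1142 to 4 decimal places.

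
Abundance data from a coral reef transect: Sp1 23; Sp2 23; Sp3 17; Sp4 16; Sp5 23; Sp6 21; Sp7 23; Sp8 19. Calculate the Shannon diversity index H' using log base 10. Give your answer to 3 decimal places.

Total N = 23+23+17+16+23+21+23+19 = 165, so the proportions are 0.13939, 0.13939, 0.10303, 0.09697, 0.13939, 0.12727, 0.13939, 0.11515 (working shown to 5 dp, full precision carried).
Each pᵢ log₁₀ pᵢ term: 0.13939×(-0.85576)=-0.11929, 0.13939×(-0.85576)=-0.11929, 0.10303×(-0.98704)=-0.10169, 0.09697×(-1.01336)=-0.09827, 0.13939×(-0.85576)=-0.11929, 0.12727×(-0.89526)=-0.11394, 0.13939×(-0.85576)=-0.11929, 0.11515×(-0.93873)=-0.10810.
Sum = -0.89915, so H' = 0.899.

0.899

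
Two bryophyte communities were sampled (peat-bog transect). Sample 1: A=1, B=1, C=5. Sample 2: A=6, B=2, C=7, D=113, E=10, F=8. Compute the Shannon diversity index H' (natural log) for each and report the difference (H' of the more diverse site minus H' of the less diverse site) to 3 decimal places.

0.080

Sample 1: N=7, proportions 0.14286, 0.14286, 0.71429, giving H' = 0.79631 (working shown to 5 dp, full precision carried).
Sample 2: N=146, proportions 0.0411, 0.0137, 0.04795, 0.77397, 0.06849, 0.05479, giving H' = 0.87666.
Difference = |0.79631 − 0.87666| = 0.08035, i.e. 0.080 to 3 decimal places.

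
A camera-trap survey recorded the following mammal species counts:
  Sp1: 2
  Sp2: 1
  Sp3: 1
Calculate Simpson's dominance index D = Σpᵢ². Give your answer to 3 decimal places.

0.375

Total N = 2+1+1 = 4, so the proportions are 0.5, 0.25, 0.25 (working shown to 5 dp, full precision carried).
D = 0.5² + 0.25² + 0.25² = 0.25000 + 0.06250 + 0.06250 = 0.37500.
To 3 decimal places, D = 0.375.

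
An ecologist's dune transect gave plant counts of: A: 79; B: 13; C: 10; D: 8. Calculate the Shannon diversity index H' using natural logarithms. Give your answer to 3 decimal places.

0.899

Total N = 79+13+10+8 = 110, so the proportions are 0.71818, 0.11818, 0.09091, 0.07273 (working shown to 5 dp, full precision carried).
Each pᵢ ln pᵢ term: 0.71818×(-0.33103)=-0.23774, 0.11818×(-2.13553)=-0.25238, 0.09091×(-2.39790)=-0.21799, 0.07273×(-2.62104)=-0.19062.
Sum = -0.89873, so H' = 0.899.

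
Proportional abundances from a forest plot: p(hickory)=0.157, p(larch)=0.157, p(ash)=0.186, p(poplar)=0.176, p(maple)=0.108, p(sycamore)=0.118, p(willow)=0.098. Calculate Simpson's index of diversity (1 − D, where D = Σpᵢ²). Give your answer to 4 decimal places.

D = 0.157² + 0.157² + 0.186² + 0.176² + 0.108² + 0.118² + 0.098² = 0.024649 + 0.024649 + 0.034596 + 0.030976 + 0.011664 + 0.013924 + 0.009604 = 0.150062 (working shown to 6 dp, full precision carried).
So 1 − D = 0.849938, i.e. 0.8499 to 4 decimal places.

0.8499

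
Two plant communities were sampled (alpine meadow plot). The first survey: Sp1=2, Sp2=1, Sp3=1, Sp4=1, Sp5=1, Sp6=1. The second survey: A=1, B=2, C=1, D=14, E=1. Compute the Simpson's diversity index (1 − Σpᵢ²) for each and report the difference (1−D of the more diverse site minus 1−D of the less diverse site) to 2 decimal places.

0.38

The first survey: N=7, proportions 0.2857143, 0.1428571, 0.1428571, 0.1428571, 0.1428571, 0.1428571, giving 1−D = 0.8163265 (working shown to 7 dp, full precision carried).
The second survey: N=19, proportions 0.0526316, 0.1052632, 0.0526316, 0.7368421, 0.0526316, giving 1−D = 0.4376731.
Difference = |0.8163265 − 0.4376731| = 0.3786534, i.e. 0.38 to 2 decimal places.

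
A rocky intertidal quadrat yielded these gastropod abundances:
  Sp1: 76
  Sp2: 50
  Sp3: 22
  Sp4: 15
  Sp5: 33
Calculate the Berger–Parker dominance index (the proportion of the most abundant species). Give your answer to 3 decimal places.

Total N = 76+50+22+15+33 = 196, so the proportions are 0.38776, 0.2551, 0.11224, 0.07653, 0.16837 (working shown to 5 dp, full precision carried).
The largest proportion is 0.38776, i.e. d = 0.388 to 3 decimal places.

0.388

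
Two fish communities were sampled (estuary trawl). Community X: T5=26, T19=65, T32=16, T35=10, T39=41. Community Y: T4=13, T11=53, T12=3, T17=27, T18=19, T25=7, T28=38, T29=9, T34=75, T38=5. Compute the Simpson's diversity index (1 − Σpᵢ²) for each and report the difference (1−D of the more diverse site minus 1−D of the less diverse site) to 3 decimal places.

0.096

Community X: N=158, proportions 0.16456, 0.41139, 0.10127, 0.06329, 0.25949, giving 1−D = 0.72208 (working shown to 5 dp, full precision carried).
Community Y: N=249, proportions 0.05221, 0.21285, 0.01205, 0.10843, 0.07631, 0.02811, 0.15261, 0.03614, 0.3012, 0.02008, giving 1−D = 0.81773.
Difference = |0.72208 − 0.81773| = 0.09565, i.e. 0.096 to 3 decimal places.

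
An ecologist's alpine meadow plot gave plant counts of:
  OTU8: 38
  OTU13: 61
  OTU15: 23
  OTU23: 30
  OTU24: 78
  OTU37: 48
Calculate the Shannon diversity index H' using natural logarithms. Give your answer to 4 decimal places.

Total N = 38+61+23+30+78+48 = 278, so the proportions are 0.136691, 0.219424, 0.082734, 0.107914, 0.280576, 0.172662 (working shown to 6 dp, full precision carried).
Each pᵢ ln pᵢ term: 0.136691×(-1.990035)=-0.272019, 0.219424×(-1.516747)=-0.332811, 0.082734×(-2.492127)=-0.206183, 0.107914×(-2.226424)=-0.240262, 0.280576×(-1.270912)=-0.356587, 0.172662×(-1.756420)=-0.303267.
Sum = -1.711129, so H' = 1.7111.

1.7111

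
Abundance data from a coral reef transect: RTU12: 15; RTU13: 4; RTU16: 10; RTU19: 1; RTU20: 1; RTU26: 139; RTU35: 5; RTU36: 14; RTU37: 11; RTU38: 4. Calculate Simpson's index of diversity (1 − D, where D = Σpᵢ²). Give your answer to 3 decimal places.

0.519

Total N = 15+4+10+1+1+139+5+14+11+4 = 204, so the proportions are 0.07353, 0.01961, 0.04902, 0.0049, 0.0049, 0.68137, 0.02451, 0.06863, 0.05392, 0.01961 (working shown to 5 dp, full precision carried).
D = 0.07353² + 0.01961² + 0.04902² + 0.0049² + 0.0049² + 0.68137² + 0.02451² + 0.06863² + 0.05392² + 0.01961² = 0.00541 + 0.00038 + 0.00240 + 0.00002 + 0.00002 + 0.46427 + 0.00060 + 0.00471 + 0.00291 + 0.00038 = 0.48111.
So 1 − D = 0.51889, i.e. 0.519 to 3 decimal places.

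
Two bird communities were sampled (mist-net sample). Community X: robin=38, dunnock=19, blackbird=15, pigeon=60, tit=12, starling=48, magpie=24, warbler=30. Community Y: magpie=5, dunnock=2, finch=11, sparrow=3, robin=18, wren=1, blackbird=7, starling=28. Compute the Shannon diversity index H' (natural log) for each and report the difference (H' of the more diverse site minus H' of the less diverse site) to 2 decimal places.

Community X: N=246, proportions 0.15447, 0.07724, 0.06098, 0.2439, 0.04878, 0.19512, 0.09756, 0.12195, giving H' = 1.95086 (working shown to 5 dp, full precision carried).
Community Y: N=75, proportions 0.06667, 0.02667, 0.14667, 0.04, 0.24, 0.01333, 0.09333, 0.37333, giving H' = 1.67674.
Difference = |1.95086 − 1.67674| = 0.27412, i.e. 0.27 to 2 decimal places.

0.27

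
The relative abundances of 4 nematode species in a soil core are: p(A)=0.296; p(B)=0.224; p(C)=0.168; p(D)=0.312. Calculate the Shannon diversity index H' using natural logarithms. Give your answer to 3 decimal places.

Each pᵢ ln pᵢ term (working shown to 5 dp, full precision carried): 0.296×(-1.21740)=-0.36035, 0.224×(-1.49611)=-0.33513, 0.168×(-1.78379)=-0.29968, 0.312×(-1.16475)=-0.36340.
Sum = -1.35856, so H' = 1.359.

1.359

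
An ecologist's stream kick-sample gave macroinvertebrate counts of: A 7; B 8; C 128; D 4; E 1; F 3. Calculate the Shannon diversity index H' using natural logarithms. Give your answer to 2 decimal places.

Total N = 7+8+128+4+1+3 = 151, so the proportions are 0.0464, 0.053, 0.8477, 0.0265, 0.0066, 0.0199 (working shown to 4 dp, full precision carried).
Each pᵢ ln pᵢ term: 0.0464×(-3.0714)=-0.1424, 0.053×(-2.9378)=-0.1556, 0.8477×(-0.1652)=-0.1401, 0.0265×(-3.6310)=-0.0962, 0.0066×(-5.0173)=-0.0332, 0.0199×(-3.9187)=-0.0779.
Sum = -0.6454, so H' = 0.65.

0.65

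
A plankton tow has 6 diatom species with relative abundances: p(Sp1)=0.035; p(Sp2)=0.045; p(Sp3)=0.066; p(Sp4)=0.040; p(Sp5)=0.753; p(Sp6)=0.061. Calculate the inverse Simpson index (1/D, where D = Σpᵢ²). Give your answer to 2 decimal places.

D = 0.035² + 0.045² + 0.066² + 0.04² + 0.753² + 0.061² = 0.00123 + 0.00202 + 0.00436 + 0.00160 + 0.56701 + 0.00372 = 0.57994 (working shown to 5 dp, full precision carried).
So 1/D = 1.7243, i.e. 1.72 to 2 decimal places.

1.72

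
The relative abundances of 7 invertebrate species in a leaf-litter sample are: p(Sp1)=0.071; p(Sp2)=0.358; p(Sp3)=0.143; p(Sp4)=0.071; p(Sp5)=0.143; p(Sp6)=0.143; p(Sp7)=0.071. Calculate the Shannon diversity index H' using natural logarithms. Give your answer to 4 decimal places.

Each pᵢ ln pᵢ term (working shown to 6 dp, full precision carried): 0.071×(-2.645075)=-0.187800, 0.358×(-1.027222)=-0.367746, 0.143×(-1.944911)=-0.278122, 0.071×(-2.645075)=-0.187800, 0.143×(-1.944911)=-0.278122, 0.143×(-1.944911)=-0.278122, 0.071×(-2.645075)=-0.187800.
Sum = -1.765513, so H' = 1.7655.

1.7655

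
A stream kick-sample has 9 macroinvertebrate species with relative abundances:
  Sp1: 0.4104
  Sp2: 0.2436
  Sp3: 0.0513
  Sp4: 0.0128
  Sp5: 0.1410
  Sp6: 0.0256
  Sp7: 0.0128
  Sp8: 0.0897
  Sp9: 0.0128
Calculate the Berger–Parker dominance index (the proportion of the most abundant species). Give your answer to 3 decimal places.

The largest proportion is 0.4104, i.e. d = 0.410 to 3 decimal places.

0.410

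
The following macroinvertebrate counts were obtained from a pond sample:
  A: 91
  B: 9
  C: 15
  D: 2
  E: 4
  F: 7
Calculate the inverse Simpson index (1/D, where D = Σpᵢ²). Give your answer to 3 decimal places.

1.893

Total N = 91+9+15+2+4+7 = 128, so the proportions are 0.710938, 0.070312, 0.117188, 0.015625, 0.03125, 0.054688 (working shown to 6 dp, full precision carried).
D = 0.710938² + 0.070312² + 0.117188² + 0.015625² + 0.03125² + 0.054688² = 0.505432 + 0.004944 + 0.013733 + 0.000244 + 0.000977 + 0.002991 = 0.528320.
So 1/D = 1.89279, i.e. 1.893 to 3 decimal places.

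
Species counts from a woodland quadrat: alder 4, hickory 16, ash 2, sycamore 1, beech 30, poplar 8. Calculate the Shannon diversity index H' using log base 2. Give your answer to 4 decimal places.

Total N = 4+16+2+1+30+8 = 61, so the proportions are 0.065574, 0.262295, 0.032787, 0.016393, 0.491803, 0.131148 (working shown to 6 dp, full precision carried).
Each pᵢ log₂ pᵢ term: 0.065574×(-3.930737)=-0.257753, 0.262295×(-1.930737)=-0.506423, 0.032787×(-4.930737)=-0.161664, 0.016393×(-5.930737)=-0.097225, 0.491803×(-1.023847)=-0.503531, 0.131148×(-2.930737)=-0.384359.
Sum = -1.910955, so H' = 1.9110.

1.9110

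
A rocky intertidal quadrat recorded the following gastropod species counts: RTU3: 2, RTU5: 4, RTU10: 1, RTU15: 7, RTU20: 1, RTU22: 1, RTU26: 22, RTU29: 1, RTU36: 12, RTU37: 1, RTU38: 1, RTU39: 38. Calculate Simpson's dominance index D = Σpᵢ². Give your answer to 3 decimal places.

Total N = 2+4+1+7+1+1+22+1+12+1+1+38 = 91, so the proportions are 0.02198, 0.04396, 0.01099, 0.07692, 0.01099, 0.01099, 0.24176, 0.01099, 0.13187, 0.01099, 0.01099, 0.41758 (working shown to 5 dp, full precision carried).
D = 0.02198² + 0.04396² + 0.01099² + 0.07692² + 0.01099² + 0.01099² + 0.24176² + 0.01099² + 0.13187² + 0.01099² + 0.01099² + 0.41758² = 0.00048 + 0.00193 + 0.00012 + 0.00592 + 0.00012 + 0.00012 + 0.05845 + 0.00012 + 0.01739 + 0.00012 + 0.00012 + 0.17438 = 0.25927.
To 3 decimal places, D = 0.259.

0.259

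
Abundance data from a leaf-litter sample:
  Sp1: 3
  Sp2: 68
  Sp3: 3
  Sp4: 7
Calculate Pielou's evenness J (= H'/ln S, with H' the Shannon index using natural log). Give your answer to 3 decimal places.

0.435

Total N = 3+68+3+7 = 81, so the proportions are 0.03704, 0.83951, 0.03704, 0.08642 (working shown to 5 dp, full precision carried).
H' = −Σ pᵢ ln pᵢ = −((-0.12207) + (-0.14686) + (-0.12207) + (-0.21160)) = 0.60260.
With S = 4 species, ln S = 1.38629, so J = 0.60260/1.38629 = 0.43469, i.e. 0.435 to 3 decimal places.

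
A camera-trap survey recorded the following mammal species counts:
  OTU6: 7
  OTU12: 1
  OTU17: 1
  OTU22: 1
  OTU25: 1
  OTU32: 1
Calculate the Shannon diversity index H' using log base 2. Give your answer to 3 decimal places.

1.947

Total N = 7+1+1+1+1+1 = 12, so the proportions are 0.58333, 0.08333, 0.08333, 0.08333, 0.08333, 0.08333 (working shown to 5 dp, full precision carried).
Each pᵢ log₂ pᵢ term: 0.58333×(-0.77761)=-0.45360, 0.08333×(-3.58496)=-0.29875, 0.08333×(-3.58496)=-0.29875, 0.08333×(-3.58496)=-0.29875, 0.08333×(-3.58496)=-0.29875, 0.08333×(-3.58496)=-0.29875.
Sum = -1.94734, so H' = 1.947.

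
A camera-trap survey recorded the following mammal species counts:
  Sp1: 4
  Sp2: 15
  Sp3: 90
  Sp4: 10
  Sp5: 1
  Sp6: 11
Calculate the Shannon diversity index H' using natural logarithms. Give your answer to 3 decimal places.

1.054

Total N = 4+15+90+10+1+11 = 131, so the proportions are 0.03053, 0.1145, 0.68702, 0.07634, 0.00763, 0.08397 (working shown to 5 dp, full precision carried).
Each pᵢ ln pᵢ term: 0.03053×(-3.48890)=-0.10653, 0.1145×(-2.16715)=-0.24815, 0.68702×(-0.37539)=-0.25790, 0.07634×(-2.57261)=-0.19638, 0.00763×(-4.87520)=-0.03722, 0.08397×(-2.47730)=-0.20802.
Sum = -1.05419, so H' = 1.054.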